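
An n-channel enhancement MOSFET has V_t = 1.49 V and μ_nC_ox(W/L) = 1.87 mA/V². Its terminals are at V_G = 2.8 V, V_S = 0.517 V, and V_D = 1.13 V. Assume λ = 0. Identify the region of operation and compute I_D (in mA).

V_GS = V_G − V_S = 2.8 − 0.517 = 2.28 V; V_DS = V_D − V_S = 1.13 − 0.517 = 0.613 V.
V_ov = V_GS − V_t = 2.28 − 1.49 = 0.793 V.
Since V_DS = 0.613 V < V_ov = 0.793 V, the device is in the triode region.
I_D = k_n [V_ov · V_DS − ½ V_DS²] = 1.87 × [0.793 × 0.613 − 0.5 × 0.613²] = 0.558 mA.

Triode; I_D = 0.558 mA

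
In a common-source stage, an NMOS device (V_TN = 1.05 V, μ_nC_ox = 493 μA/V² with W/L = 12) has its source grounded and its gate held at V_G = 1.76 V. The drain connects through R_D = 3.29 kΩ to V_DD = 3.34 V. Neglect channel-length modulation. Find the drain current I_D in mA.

I_D = 0.932 mA

V_GS = V_G = 1.76 V, so V_ov = 1.76 − 1.05 = 0.71 V.
k_n = μ_nC_ox · (W/L) = 5.916 mA/V².
Assume saturation: I_D = ½ k_n V_ov² = 0.5 × 5.916 × 0.71² = 1.49 mA, giving V_DS = V_DD − I_D R_D = 3.34 − 1.49 × 3.29 = -1.57 V.
But -1.57 V < V_ov = 0.71 V, so the device is actually in triode.
In triode I_D = k_n[V_ov V_DS − ½ V_DS²] and I_D = (V_DD − V_DS)/R_D. Equating: 9.73 V_DS² − 14.82 V_DS + 3.34 = 0, giving V_DS = 0.275 V (the root below V_ov).
I_D = (3.34 − 0.275) / 3.29 = 0.932 mA.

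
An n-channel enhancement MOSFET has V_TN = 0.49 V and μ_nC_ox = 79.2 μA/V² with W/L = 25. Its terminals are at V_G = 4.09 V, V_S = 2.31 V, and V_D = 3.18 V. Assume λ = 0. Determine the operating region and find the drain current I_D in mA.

V_GS = V_G − V_S = 4.09 − 2.31 = 1.78 V; V_DS = V_D − V_S = 3.18 − 2.31 = 0.87 V.
k_n = μ_nC_ox · (W/L) = 1.98 mA/V².
V_ov = V_GS − V_TN = 1.78 − 0.49 = 1.29 V.
Since V_DS = 0.87 V < V_ov = 1.29 V, the device is in the triode region.
I_D = k_n [V_ov · V_DS − ½ V_DS²] = 1.98 × [1.29 × 0.87 − 0.5 × 0.87²] = 1.47 mA.

Triode; I_D = 1.47 mA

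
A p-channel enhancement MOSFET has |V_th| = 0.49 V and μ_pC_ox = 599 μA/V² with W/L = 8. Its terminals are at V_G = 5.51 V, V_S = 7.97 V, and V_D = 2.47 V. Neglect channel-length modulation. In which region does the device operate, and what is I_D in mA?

Saturation; I_D = 9.30 mA

V_SG = V_S − V_G = 7.97 − 5.51 = 2.46 V; V_SD = V_S − V_D = 7.97 − 2.47 = 5.5 V.
k_p = μ_pC_ox · (W/L) = 4.792 mA/V².
V_ov = V_SG − |V_th| = 2.46 − 0.49 = 1.97 V.
Since V_SD = 5.5 V ≥ V_ov = 1.97 V, the device is in saturation.
I_D = ½ k_p V_ov² = 0.5 × 4.792 × 1.97² = 9.3 mA.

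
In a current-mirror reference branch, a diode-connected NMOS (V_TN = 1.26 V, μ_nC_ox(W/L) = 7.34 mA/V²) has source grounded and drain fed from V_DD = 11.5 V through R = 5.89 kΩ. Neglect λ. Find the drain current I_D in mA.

I_D = 1.63 mA

With gate tied to drain, V_GS = V_DS ≥ V_GS − V_TN, so the device is in saturation.
KCL at the drain: ½ k_n (V_GS − V_TN)² = (V_DD − V_GS)/R.
Let x = V_GS − 1.26. Then 21.6 x² + x − 10.24 = 0, giving x = 0.666 V (positive root), so V_GS = 1.93 V.
I_D = (V_DD − V_GS)/R = (11.5 − 1.93) / 5.89 = 1.63 mA.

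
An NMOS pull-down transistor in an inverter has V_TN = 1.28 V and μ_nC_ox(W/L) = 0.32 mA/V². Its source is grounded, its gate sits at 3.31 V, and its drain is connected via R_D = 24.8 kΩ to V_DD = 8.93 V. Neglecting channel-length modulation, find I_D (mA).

V_GS = V_G = 3.31 V, so V_ov = 3.31 − 1.28 = 2.03 V.
Assume saturation: I_D = ½ k_n V_ov² = 0.5 × 0.32 × 2.03² = 0.659 mA, giving V_DS = V_DD − I_D R_D = 8.93 − 0.659 × 24.8 = -7.42 V.
But -7.42 V < V_ov = 2.03 V, so the device is actually in triode.
In triode I_D = k_n[V_ov V_DS − ½ V_DS²] and I_D = (V_DD − V_DS)/R_D. Equating: 3.97 V_DS² − 17.11 V_DS + 8.93 = 0, giving V_DS = 0.608 V (the root below V_ov).
I_D = (8.93 − 0.608) / 24.8 = 0.336 mA.

I_D = 0.336 mA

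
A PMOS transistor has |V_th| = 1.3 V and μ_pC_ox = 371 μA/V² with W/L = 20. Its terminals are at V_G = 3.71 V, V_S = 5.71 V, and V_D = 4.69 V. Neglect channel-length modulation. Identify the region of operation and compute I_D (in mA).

V_SG = V_S − V_G = 5.71 − 3.71 = 2 V; V_SD = V_S − V_D = 5.71 − 4.69 = 1.02 V.
k_p = μ_pC_ox · (W/L) = 7.42 mA/V².
V_ov = V_SG − |V_th| = 2 − 1.3 = 0.7 V.
Since V_SD = 1.02 V ≥ V_ov = 0.7 V, the device is in saturation.
I_D = ½ k_p V_ov² = 0.5 × 7.42 × 0.7² = 1.82 mA.

Saturation; I_D = 1.82 mA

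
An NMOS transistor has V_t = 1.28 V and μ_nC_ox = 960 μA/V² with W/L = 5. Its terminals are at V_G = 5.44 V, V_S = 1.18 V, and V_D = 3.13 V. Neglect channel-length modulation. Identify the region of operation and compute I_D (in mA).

V_GS = V_G − V_S = 5.44 − 1.18 = 4.26 V; V_DS = V_D − V_S = 3.13 − 1.18 = 1.95 V.
k_n = μ_nC_ox · (W/L) = 4.8 mA/V².
V_ov = V_GS − V_t = 4.26 − 1.28 = 2.98 V.
Since V_DS = 1.95 V < V_ov = 2.98 V, the device is in the triode region.
I_D = k_n [V_ov · V_DS − ½ V_DS²] = 4.8 × [2.98 × 1.95 − 0.5 × 1.95²] = 18.8 mA.

Triode; I_D = 18.8 mA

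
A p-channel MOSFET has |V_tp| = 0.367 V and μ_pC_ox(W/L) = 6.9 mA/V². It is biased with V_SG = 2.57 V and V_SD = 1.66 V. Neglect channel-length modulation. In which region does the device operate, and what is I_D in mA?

Triode; I_D = 15.7 mA

V_ov = V_SG − |V_tp| = 2.57 − 0.367 = 2.2 V.
Since V_SD = 1.66 V < V_ov = 2.2 V, the device is in the triode region.
I_D = k_p [V_ov · V_SD − ½ V_SD²] = 6.9 × [2.2 × 1.66 − 0.5 × 1.66²] = 15.7 mA.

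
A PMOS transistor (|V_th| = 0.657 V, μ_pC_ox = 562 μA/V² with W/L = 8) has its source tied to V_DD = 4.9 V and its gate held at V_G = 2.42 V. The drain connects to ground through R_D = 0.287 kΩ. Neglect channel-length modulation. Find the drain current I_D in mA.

I_D = 7.47 mA

V_SG = V_DD − V_G = 4.9 − 2.42 = 2.48 V, so V_ov = 2.48 − 0.657 = 1.82 V.
k_p = μ_pC_ox · (W/L) = 4.496 mA/V².
Assume saturation: I_D = ½ k_p V_ov² = 0.5 × 4.496 × 1.82² = 7.47 mA, giving V_SD = V_DD − I_D R_D = 4.9 − 7.47 × 0.287 = 2.76 V.
V_SD = 2.76 V ≥ V_ov = 1.82 V, confirming saturation.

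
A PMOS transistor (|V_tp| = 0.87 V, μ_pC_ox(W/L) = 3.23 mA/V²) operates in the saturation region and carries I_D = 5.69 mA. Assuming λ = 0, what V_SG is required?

In saturation I_D = ½ k_p (V_SG − |V_tp|)², so V_SG − |V_tp| = √(2 I_D / k_p) = √(2 × 5.69 / 3.23) = 1.88 V.
V_SG = 0.87 + 1.88 = 2.75 V.

V_SG = 2.75 V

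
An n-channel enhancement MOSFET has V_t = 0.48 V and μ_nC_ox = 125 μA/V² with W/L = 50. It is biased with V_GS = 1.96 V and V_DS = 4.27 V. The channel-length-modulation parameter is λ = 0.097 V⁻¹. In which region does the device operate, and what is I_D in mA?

k_n = μ_nC_ox · (W/L) = 6.25 mA/V².
V_ov = V_GS − V_t = 1.96 − 0.48 = 1.48 V.
Since V_DS = 4.27 V ≥ V_ov = 1.48 V, the device is in saturation.
I_D = ½ k_n V_ov² (1 + λ V_DS) = 0.5 × 6.25 × 1.48² × (1 + 0.097 × 4.27) = 9.68 mA.

Saturation; I_D = 9.68 mA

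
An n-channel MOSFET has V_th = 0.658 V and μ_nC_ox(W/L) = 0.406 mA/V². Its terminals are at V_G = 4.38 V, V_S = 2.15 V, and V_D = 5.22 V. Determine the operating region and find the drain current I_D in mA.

Saturation; I_D = 0.502 mA

V_GS = V_G − V_S = 4.38 − 2.15 = 2.23 V; V_DS = V_D − V_S = 5.22 − 2.15 = 3.07 V.
V_ov = V_GS − V_th = 2.23 − 0.658 = 1.57 V.
Since V_DS = 3.07 V ≥ V_ov = 1.57 V, the device is in saturation.
I_D = ½ k_n V_ov² = 0.5 × 0.406 × 1.57² = 0.502 mA.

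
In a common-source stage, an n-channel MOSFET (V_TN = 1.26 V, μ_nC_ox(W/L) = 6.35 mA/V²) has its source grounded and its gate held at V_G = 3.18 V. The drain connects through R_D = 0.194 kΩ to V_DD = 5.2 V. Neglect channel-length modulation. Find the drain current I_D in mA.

I_D = 11.7 mA

V_GS = V_G = 3.18 V, so V_ov = 3.18 − 1.26 = 1.92 V.
Assume saturation: I_D = ½ k_n V_ov² = 0.5 × 6.35 × 1.92² = 11.7 mA, giving V_DS = V_DD − I_D R_D = 5.2 − 11.7 × 0.194 = 2.93 V.
V_DS = 2.93 V ≥ V_ov = 1.92 V, confirming saturation.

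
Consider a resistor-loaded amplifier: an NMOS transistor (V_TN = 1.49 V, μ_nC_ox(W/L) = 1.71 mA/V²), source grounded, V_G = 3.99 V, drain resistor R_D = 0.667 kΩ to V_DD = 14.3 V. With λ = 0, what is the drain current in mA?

V_GS = V_G = 3.99 V, so V_ov = 3.99 − 1.49 = 2.5 V.
Assume saturation: I_D = ½ k_n V_ov² = 0.5 × 1.71 × 2.5² = 5.34 mA, giving V_DS = V_DD − I_D R_D = 14.3 − 5.34 × 0.667 = 10.7 V.
V_DS = 10.7 V ≥ V_ov = 2.5 V, confirming saturation.

I_D = 5.34 mA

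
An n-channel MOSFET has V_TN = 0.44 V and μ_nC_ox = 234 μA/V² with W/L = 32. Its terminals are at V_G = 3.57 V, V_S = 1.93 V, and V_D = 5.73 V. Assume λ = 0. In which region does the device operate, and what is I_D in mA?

V_GS = V_G − V_S = 3.57 − 1.93 = 1.64 V; V_DS = V_D − V_S = 5.73 − 1.93 = 3.8 V.
k_n = μ_nC_ox · (W/L) = 7.488 mA/V².
V_ov = V_GS − V_TN = 1.64 − 0.44 = 1.2 V.
Since V_DS = 3.8 V ≥ V_ov = 1.2 V, the device is in saturation.
I_D = ½ k_n V_ov² = 0.5 × 7.488 × 1.2² = 5.39 mA.

Saturation; I_D = 5.39 mA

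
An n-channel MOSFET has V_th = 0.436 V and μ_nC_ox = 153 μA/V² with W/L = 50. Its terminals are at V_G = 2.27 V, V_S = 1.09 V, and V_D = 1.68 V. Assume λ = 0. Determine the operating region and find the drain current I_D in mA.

Triode; I_D = 2.03 mA

V_GS = V_G − V_S = 2.27 − 1.09 = 1.18 V; V_DS = V_D − V_S = 1.68 − 1.09 = 0.59 V.
k_n = μ_nC_ox · (W/L) = 7.65 mA/V².
V_ov = V_GS − V_th = 1.18 − 0.436 = 0.744 V.
Since V_DS = 0.59 V < V_ov = 0.744 V, the device is in the triode region.
I_D = k_n [V_ov · V_DS − ½ V_DS²] = 7.65 × [0.744 × 0.59 − 0.5 × 0.59²] = 2.03 mA.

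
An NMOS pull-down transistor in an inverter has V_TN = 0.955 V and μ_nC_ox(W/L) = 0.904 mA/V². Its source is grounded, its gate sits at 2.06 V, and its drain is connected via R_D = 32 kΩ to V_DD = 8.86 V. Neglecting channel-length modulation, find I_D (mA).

V_GS = V_G = 2.06 V, so V_ov = 2.06 − 0.955 = 1.1 V.
Assume saturation: I_D = ½ k_n V_ov² = 0.5 × 0.904 × 1.1² = 0.552 mA, giving V_DS = V_DD − I_D R_D = 8.86 − 0.552 × 32 = -8.8 V.
But -8.8 V < V_ov = 1.1 V, so the device is actually in triode.
In triode I_D = k_n[V_ov V_DS − ½ V_DS²] and I_D = (V_DD − V_DS)/R_D. Equating: 14.5 V_DS² − 32.97 V_DS + 8.86 = 0, giving V_DS = 0.311 V (the root below V_ov).
I_D = (8.86 − 0.311) / 32 = 0.267 mA.

I_D = 0.267 mA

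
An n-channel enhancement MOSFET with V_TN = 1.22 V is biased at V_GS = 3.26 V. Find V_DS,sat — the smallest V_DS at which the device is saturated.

The boundary between triode and saturation is V_DS = V_GS − V_TN = V_ov.
V_ov = 3.26 − 1.22 = 2.04 V.

V_DS,sat = 2.04 V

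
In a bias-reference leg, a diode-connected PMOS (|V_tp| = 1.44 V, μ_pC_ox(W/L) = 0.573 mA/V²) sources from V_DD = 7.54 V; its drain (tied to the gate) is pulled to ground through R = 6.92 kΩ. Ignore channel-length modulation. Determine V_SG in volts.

V_SG = 2.96 V

With gate tied to drain, V_SG = V_SD ≥ V_SG − |V_tp|, so the device is in saturation.
KCL at the drain: ½ k_p (V_SG − |V_tp|)² = (V_DD − V_SG)/R.
Let x = V_SG − 1.44. Then 1.98 x² + x − 6.1 = 0, giving x = 1.52 V (positive root), so V_SG = 2.96 V.
I_D = (V_DD − V_SG)/R = (7.54 − 2.96) / 6.92 = 0.662 mA.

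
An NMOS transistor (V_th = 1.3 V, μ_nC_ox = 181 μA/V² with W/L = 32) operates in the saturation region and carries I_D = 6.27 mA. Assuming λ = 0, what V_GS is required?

V_GS = 2.77 V

k_n = μ_nC_ox · (W/L) = 5.792 mA/V².
In saturation I_D = ½ k_n (V_GS − V_th)², so V_GS − V_th = √(2 I_D / k_n) = √(2 × 6.27 / 5.792) = 1.47 V.
V_GS = 1.3 + 1.47 = 2.77 V.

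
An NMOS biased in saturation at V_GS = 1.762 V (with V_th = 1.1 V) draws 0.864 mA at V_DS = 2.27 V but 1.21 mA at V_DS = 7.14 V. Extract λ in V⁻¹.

With V_GS fixed, I_D ∝ (1 + λ V_DS) in saturation, so I_D2/I_D1 = (1 + λ V_DS2)/(1 + λ V_DS1).
1.21/0.864 = 1.4 = (1 + 7.14 λ)/(1 + 2.27 λ).
Solving: λ (I_D1 V_DS2 − I_D2 V_DS1) = I_D2 − I_D1, so λ = (1.21 − 0.864) / (0.864 × 7.14 − 1.21 × 2.27) = 0.346 / 3.42 = 0.101 V⁻¹.

λ = 0.101 V⁻¹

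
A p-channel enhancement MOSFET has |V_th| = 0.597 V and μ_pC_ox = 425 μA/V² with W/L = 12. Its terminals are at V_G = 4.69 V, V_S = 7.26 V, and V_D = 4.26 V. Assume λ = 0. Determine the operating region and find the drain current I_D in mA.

Saturation; I_D = 9.93 mA

V_SG = V_S − V_G = 7.26 − 4.69 = 2.57 V; V_SD = V_S − V_D = 7.26 − 4.26 = 3 V.
k_p = μ_pC_ox · (W/L) = 5.1 mA/V².
V_ov = V_SG − |V_th| = 2.57 − 0.597 = 1.97 V.
Since V_SD = 3 V ≥ V_ov = 1.97 V, the device is in saturation.
I_D = ½ k_p V_ov² = 0.5 × 5.1 × 1.97² = 9.93 mA.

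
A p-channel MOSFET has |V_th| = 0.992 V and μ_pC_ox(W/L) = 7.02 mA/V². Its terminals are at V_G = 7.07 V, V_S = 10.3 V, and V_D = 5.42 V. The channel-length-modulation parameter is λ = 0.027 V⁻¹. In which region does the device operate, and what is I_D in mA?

V_SG = V_S − V_G = 10.3 − 7.07 = 3.23 V; V_SD = V_S − V_D = 10.3 − 5.42 = 4.88 V.
V_ov = V_SG − |V_th| = 3.23 − 0.992 = 2.24 V.
Since V_SD = 4.88 V ≥ V_ov = 2.24 V, the device is in saturation.
I_D = ½ k_p V_ov² (1 + λ V_SD) = 0.5 × 7.02 × 2.24² × (1 + 0.027 × 4.88) = 19.9 mA.

Saturation; I_D = 19.9 mA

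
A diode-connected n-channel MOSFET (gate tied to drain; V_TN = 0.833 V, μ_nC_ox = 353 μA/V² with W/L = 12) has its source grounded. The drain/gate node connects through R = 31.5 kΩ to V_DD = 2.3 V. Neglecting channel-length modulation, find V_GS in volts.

V_GS = 0.974 V

With gate tied to drain, V_GS = V_DS ≥ V_GS − V_TN, so the device is in saturation.
k_n = μ_nC_ox · (W/L) = 4.236 mA/V².
KCL at the drain: ½ k_n (V_GS − V_TN)² = (V_DD − V_GS)/R.
Let x = V_GS − 0.833. Then 66.7 x² + x − 1.467 = 0, giving x = 0.141 V (positive root), so V_GS = 0.974 V.
I_D = (V_DD − V_GS)/R = (2.3 − 0.974) / 31.5 = 0.0421 mA.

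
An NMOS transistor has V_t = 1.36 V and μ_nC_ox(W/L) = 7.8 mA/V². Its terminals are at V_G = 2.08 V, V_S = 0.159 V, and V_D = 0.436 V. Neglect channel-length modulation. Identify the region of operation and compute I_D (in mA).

Triode; I_D = 0.913 mA

V_GS = V_G − V_S = 2.08 − 0.159 = 1.92 V; V_DS = V_D − V_S = 0.436 − 0.159 = 0.277 V.
V_ov = V_GS − V_t = 1.92 − 1.36 = 0.561 V.
Since V_DS = 0.277 V < V_ov = 0.561 V, the device is in the triode region.
I_D = k_n [V_ov · V_DS − ½ V_DS²] = 7.8 × [0.561 × 0.277 − 0.5 × 0.277²] = 0.913 mA.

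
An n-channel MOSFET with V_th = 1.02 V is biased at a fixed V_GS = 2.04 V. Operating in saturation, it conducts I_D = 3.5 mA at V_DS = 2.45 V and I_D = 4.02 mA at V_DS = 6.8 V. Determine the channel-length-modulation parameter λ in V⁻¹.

With V_GS fixed, I_D ∝ (1 + λ V_DS) in saturation, so I_D2/I_D1 = (1 + λ V_DS2)/(1 + λ V_DS1).
4.02/3.5 = 1.149 = (1 + 6.8 λ)/(1 + 2.45 λ).
Solving: λ (I_D1 V_DS2 − I_D2 V_DS1) = I_D2 − I_D1, so λ = (4.02 − 3.5) / (3.5 × 6.8 − 4.02 × 2.45) = 0.52 / 14 = 0.0373 V⁻¹.

λ = 0.0373 V⁻¹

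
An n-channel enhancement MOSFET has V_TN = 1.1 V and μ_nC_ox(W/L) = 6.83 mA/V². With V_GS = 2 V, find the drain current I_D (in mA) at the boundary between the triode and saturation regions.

I_D = 2.77 mA

At the boundary V_DS = V_ov = V_GS − V_TN = 2 − 1.1 = 0.9 V.
I_D = ½ k_n V_ov² = 0.5 × 6.83 × 0.9² = 2.77 mA.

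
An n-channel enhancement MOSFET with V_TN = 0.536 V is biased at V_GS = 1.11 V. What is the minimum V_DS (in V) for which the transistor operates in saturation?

V_DS,sat = 0.574 V

The boundary between triode and saturation is V_DS = V_GS − V_TN = V_ov.
V_ov = 1.11 − 0.536 = 0.574 V.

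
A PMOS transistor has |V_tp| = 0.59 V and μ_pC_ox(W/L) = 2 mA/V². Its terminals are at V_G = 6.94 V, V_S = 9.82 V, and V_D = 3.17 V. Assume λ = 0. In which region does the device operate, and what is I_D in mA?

Saturation; I_D = 5.24 mA

V_SG = V_S − V_G = 9.82 − 6.94 = 2.88 V; V_SD = V_S − V_D = 9.82 − 3.17 = 6.65 V.
V_ov = V_SG − |V_tp| = 2.88 − 0.59 = 2.29 V.
Since V_SD = 6.65 V ≥ V_ov = 2.29 V, the device is in saturation.
I_D = ½ k_p V_ov² = 0.5 × 2 × 2.29² = 5.24 mA.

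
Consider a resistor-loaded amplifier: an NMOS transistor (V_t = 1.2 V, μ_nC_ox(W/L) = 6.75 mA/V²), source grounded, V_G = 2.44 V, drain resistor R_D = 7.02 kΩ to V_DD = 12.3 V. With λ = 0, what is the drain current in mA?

I_D = 1.72 mA

V_GS = V_G = 2.44 V, so V_ov = 2.44 − 1.2 = 1.24 V.
Assume saturation: I_D = ½ k_n V_ov² = 0.5 × 6.75 × 1.24² = 5.19 mA, giving V_DS = V_DD − I_D R_D = 12.3 − 5.19 × 7.02 = -24.1 V.
But -24.1 V < V_ov = 1.24 V, so the device is actually in triode.
In triode I_D = k_n[V_ov V_DS − ½ V_DS²] and I_D = (V_DD − V_DS)/R_D. Equating: 23.7 V_DS² − 59.76 V_DS + 12.3 = 0, giving V_DS = 0.226 V (the root below V_ov).
I_D = (12.3 − 0.226) / 7.02 = 1.72 mA.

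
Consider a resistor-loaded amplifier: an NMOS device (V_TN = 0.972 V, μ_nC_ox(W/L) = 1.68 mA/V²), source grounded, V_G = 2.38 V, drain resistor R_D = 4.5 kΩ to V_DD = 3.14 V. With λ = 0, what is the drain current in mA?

V_GS = V_G = 2.38 V, so V_ov = 2.38 − 0.972 = 1.41 V.
Assume saturation: I_D = ½ k_n V_ov² = 0.5 × 1.68 × 1.41² = 1.67 mA, giving V_DS = V_DD − I_D R_D = 3.14 − 1.67 × 4.5 = -4.35 V.
But -4.35 V < V_ov = 1.41 V, so the device is actually in triode.
In triode I_D = k_n[V_ov V_DS − ½ V_DS²] and I_D = (V_DD − V_DS)/R_D. Equating: 3.78 V_DS² − 11.64 V_DS + 3.14 = 0, giving V_DS = 0.299 V (the root below V_ov).
I_D = (3.14 − 0.299) / 4.5 = 0.631 mA.

I_D = 0.631 mA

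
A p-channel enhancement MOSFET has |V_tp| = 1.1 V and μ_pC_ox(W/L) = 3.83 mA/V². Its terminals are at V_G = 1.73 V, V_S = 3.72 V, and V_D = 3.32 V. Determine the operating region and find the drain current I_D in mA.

V_SG = V_S − V_G = 3.72 − 1.73 = 1.99 V; V_SD = V_S − V_D = 3.72 − 3.32 = 0.4 V.
V_ov = V_SG − |V_tp| = 1.99 − 1.1 = 0.89 V.
Since V_SD = 0.4 V < V_ov = 0.89 V, the device is in the triode region.
I_D = k_p [V_ov · V_SD − ½ V_SD²] = 3.83 × [0.89 × 0.4 − 0.5 × 0.4²] = 1.06 mA.

Triode; I_D = 1.06 mA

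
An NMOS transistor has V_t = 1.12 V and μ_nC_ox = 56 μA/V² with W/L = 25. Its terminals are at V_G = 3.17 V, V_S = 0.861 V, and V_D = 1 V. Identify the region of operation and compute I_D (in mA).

V_GS = V_G − V_S = 3.17 − 0.861 = 2.31 V; V_DS = V_D − V_S = 1 − 0.861 = 0.139 V.
k_n = μ_nC_ox · (W/L) = 1.4 mA/V².
V_ov = V_GS − V_t = 2.31 − 1.12 = 1.19 V.
Since V_DS = 0.139 V < V_ov = 1.19 V, the device is in the triode region.
I_D = k_n [V_ov · V_DS − ½ V_DS²] = 1.4 × [1.19 × 0.139 − 0.5 × 0.139²] = 0.218 mA.

Triode; I_D = 0.218 mA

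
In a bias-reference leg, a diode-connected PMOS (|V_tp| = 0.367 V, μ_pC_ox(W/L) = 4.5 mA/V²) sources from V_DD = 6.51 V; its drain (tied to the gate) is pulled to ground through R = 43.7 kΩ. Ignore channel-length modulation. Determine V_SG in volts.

V_SG = 0.612 V

With gate tied to drain, V_SG = V_SD ≥ V_SG − |V_tp|, so the device is in saturation.
KCL at the drain: ½ k_p (V_SG − |V_tp|)² = (V_DD − V_SG)/R.
Let x = V_SG − 0.367. Then 98.3 x² + x − 6.143 = 0, giving x = 0.245 V (positive root), so V_SG = 0.612 V.
I_D = (V_DD − V_SG)/R = (6.51 − 0.612) / 43.7 = 0.135 mA.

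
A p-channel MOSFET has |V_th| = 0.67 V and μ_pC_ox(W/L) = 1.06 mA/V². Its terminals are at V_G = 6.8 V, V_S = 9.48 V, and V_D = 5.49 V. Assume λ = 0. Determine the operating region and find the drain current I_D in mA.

V_SG = V_S − V_G = 9.48 − 6.8 = 2.68 V; V_SD = V_S − V_D = 9.48 − 5.49 = 3.99 V.
V_ov = V_SG − |V_th| = 2.68 − 0.67 = 2.01 V.
Since V_SD = 3.99 V ≥ V_ov = 2.01 V, the device is in saturation.
I_D = ½ k_p V_ov² = 0.5 × 1.06 × 2.01² = 2.14 mA.

Saturation; I_D = 2.14 mA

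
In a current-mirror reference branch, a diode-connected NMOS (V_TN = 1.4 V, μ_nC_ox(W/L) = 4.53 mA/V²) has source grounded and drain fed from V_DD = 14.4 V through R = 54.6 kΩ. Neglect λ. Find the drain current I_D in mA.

With gate tied to drain, V_GS = V_DS ≥ V_GS − V_TN, so the device is in saturation.
KCL at the drain: ½ k_n (V_GS − V_TN)² = (V_DD − V_GS)/R.
Let x = V_GS − 1.4. Then 124 x² + x − 13 = 0, giving x = 0.32 V (positive root), so V_GS = 1.72 V.
I_D = (V_DD − V_GS)/R = (14.4 − 1.72) / 54.6 = 0.232 mA.

I_D = 0.232 mA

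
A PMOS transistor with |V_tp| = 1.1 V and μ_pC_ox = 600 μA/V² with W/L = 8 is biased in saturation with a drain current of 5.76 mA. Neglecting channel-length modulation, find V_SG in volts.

k_p = μ_pC_ox · (W/L) = 4.8 mA/V².
In saturation I_D = ½ k_p (V_SG − |V_tp|)², so V_SG − |V_tp| = √(2 I_D / k_p) = √(2 × 5.76 / 4.8) = 1.55 V.
V_SG = 1.1 + 1.55 = 2.65 V.

V_SG = 2.65 V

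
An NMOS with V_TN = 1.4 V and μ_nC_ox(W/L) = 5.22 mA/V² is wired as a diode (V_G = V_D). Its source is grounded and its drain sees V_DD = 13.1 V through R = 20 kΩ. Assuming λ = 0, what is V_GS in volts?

V_GS = 1.86 V

With gate tied to drain, V_GS = V_DS ≥ V_GS − V_TN, so the device is in saturation.
KCL at the drain: ½ k_n (V_GS − V_TN)² = (V_DD − V_GS)/R.
Let x = V_GS − 1.4. Then 52.2 x² + x − 11.7 = 0, giving x = 0.464 V (positive root), so V_GS = 1.86 V.
I_D = (V_DD − V_GS)/R = (13.1 − 1.86) / 20 = 0.562 mA.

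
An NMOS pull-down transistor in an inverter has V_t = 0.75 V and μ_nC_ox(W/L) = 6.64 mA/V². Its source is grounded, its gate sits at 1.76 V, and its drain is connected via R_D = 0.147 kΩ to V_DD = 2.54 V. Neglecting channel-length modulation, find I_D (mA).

I_D = 3.39 mA

V_GS = V_G = 1.76 V, so V_ov = 1.76 − 0.75 = 1.01 V.
Assume saturation: I_D = ½ k_n V_ov² = 0.5 × 6.64 × 1.01² = 3.39 mA, giving V_DS = V_DD − I_D R_D = 2.54 − 3.39 × 0.147 = 2.04 V.
V_DS = 2.04 V ≥ V_ov = 1.01 V, confirming saturation.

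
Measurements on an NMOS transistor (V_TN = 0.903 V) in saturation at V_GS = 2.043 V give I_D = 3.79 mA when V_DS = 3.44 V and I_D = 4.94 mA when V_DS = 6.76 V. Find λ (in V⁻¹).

With V_GS fixed, I_D ∝ (1 + λ V_DS) in saturation, so I_D2/I_D1 = (1 + λ V_DS2)/(1 + λ V_DS1).
4.94/3.79 = 1.303 = (1 + 6.76 λ)/(1 + 3.44 λ).
Solving: λ (I_D1 V_DS2 − I_D2 V_DS1) = I_D2 − I_D1, so λ = (4.94 − 3.79) / (3.79 × 6.76 − 4.94 × 3.44) = 1.15 / 8.63 = 0.133 V⁻¹.

λ = 0.133 V⁻¹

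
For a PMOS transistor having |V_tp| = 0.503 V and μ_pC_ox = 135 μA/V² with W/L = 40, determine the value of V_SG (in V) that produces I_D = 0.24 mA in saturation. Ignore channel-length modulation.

V_SG = 0.801 V

k_p = μ_pC_ox · (W/L) = 5.4 mA/V².
In saturation I_D = ½ k_p (V_SG − |V_tp|)², so V_SG − |V_tp| = √(2 I_D / k_p) = √(2 × 0.24 / 5.4) = 0.298 V.
V_SG = 0.503 + 0.298 = 0.801 V.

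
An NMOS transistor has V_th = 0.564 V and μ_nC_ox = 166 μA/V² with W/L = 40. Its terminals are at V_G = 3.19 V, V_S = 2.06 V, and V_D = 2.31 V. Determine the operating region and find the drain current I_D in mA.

V_GS = V_G − V_S = 3.19 − 2.06 = 1.13 V; V_DS = V_D − V_S = 2.31 − 2.06 = 0.25 V.
k_n = μ_nC_ox · (W/L) = 6.64 mA/V².
V_ov = V_GS − V_th = 1.13 − 0.564 = 0.566 V.
Since V_DS = 0.25 V < V_ov = 0.566 V, the device is in the triode region.
I_D = k_n [V_ov · V_DS − ½ V_DS²] = 6.64 × [0.566 × 0.25 − 0.5 × 0.25²] = 0.732 mA.

Triode; I_D = 0.732 mA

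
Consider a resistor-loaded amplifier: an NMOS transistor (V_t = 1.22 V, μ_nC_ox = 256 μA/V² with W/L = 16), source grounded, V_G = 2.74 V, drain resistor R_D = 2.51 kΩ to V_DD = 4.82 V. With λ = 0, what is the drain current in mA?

I_D = 1.79 mA

V_GS = V_G = 2.74 V, so V_ov = 2.74 − 1.22 = 1.52 V.
k_n = μ_nC_ox · (W/L) = 4.096 mA/V².
Assume saturation: I_D = ½ k_n V_ov² = 0.5 × 4.096 × 1.52² = 4.73 mA, giving V_DS = V_DD − I_D R_D = 4.82 − 4.73 × 2.51 = -7.06 V.
But -7.06 V < V_ov = 1.52 V, so the device is actually in triode.
In triode I_D = k_n[V_ov V_DS − ½ V_DS²] and I_D = (V_DD − V_DS)/R_D. Equating: 5.14 V_DS² − 16.63 V_DS + 4.82 = 0, giving V_DS = 0.322 V (the root below V_ov).
I_D = (4.82 − 0.322) / 2.51 = 1.79 mA.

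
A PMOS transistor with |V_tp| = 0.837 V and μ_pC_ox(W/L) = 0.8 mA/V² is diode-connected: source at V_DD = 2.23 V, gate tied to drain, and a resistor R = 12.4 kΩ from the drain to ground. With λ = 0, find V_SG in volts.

With gate tied to drain, V_SG = V_SD ≥ V_SG − |V_tp|, so the device is in saturation.
KCL at the drain: ½ k_p (V_SG − |V_tp|)² = (V_DD − V_SG)/R.
Let x = V_SG − 0.837. Then 4.96 x² + x − 1.393 = 0, giving x = 0.439 V (positive root), so V_SG = 1.28 V.
I_D = (V_DD − V_SG)/R = (2.23 − 1.28) / 12.4 = 0.077 mA.

V_SG = 1.28 V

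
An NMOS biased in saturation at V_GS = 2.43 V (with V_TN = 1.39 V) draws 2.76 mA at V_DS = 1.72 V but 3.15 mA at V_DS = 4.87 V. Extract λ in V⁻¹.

λ = 0.0486 V⁻¹

With V_GS fixed, I_D ∝ (1 + λ V_DS) in saturation, so I_D2/I_D1 = (1 + λ V_DS2)/(1 + λ V_DS1).
3.15/2.76 = 1.141 = (1 + 4.87 λ)/(1 + 1.72 λ).
Solving: λ (I_D1 V_DS2 − I_D2 V_DS1) = I_D2 − I_D1, so λ = (3.15 − 2.76) / (2.76 × 4.87 − 3.15 × 1.72) = 0.39 / 8.02 = 0.0486 V⁻¹.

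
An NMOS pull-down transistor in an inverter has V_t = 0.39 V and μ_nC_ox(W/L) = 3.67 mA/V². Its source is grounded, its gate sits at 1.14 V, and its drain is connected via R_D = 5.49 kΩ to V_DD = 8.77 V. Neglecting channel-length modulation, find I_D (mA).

V_GS = V_G = 1.14 V, so V_ov = 1.14 − 0.39 = 0.75 V.
Assume saturation: I_D = ½ k_n V_ov² = 0.5 × 3.67 × 0.75² = 1.03 mA, giving V_DS = V_DD − I_D R_D = 8.77 − 1.03 × 5.49 = 3.1 V.
V_DS = 3.1 V ≥ V_ov = 0.75 V, confirming saturation.

I_D = 1.03 mA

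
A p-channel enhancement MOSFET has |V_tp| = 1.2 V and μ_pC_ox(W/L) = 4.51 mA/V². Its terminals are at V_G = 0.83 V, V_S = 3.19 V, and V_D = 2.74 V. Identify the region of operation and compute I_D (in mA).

Triode; I_D = 1.90 mA

V_SG = V_S − V_G = 3.19 − 0.83 = 2.36 V; V_SD = V_S − V_D = 3.19 − 2.74 = 0.45 V.
V_ov = V_SG − |V_tp| = 2.36 − 1.2 = 1.16 V.
Since V_SD = 0.45 V < V_ov = 1.16 V, the device is in the triode region.
I_D = k_p [V_ov · V_SD − ½ V_SD²] = 4.51 × [1.16 × 0.45 − 0.5 × 0.45²] = 1.9 mA.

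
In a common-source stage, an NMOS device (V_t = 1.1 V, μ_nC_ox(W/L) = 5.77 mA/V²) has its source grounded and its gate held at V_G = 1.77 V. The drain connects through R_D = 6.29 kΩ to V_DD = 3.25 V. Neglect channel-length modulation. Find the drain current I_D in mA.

I_D = 0.494 mA

V_GS = V_G = 1.77 V, so V_ov = 1.77 − 1.1 = 0.67 V.
Assume saturation: I_D = ½ k_n V_ov² = 0.5 × 5.77 × 0.67² = 1.3 mA, giving V_DS = V_DD − I_D R_D = 3.25 − 1.3 × 6.29 = -4.9 V.
But -4.9 V < V_ov = 0.67 V, so the device is actually in triode.
In triode I_D = k_n[V_ov V_DS − ½ V_DS²] and I_D = (V_DD − V_DS)/R_D. Equating: 18.1 V_DS² − 25.32 V_DS + 3.25 = 0, giving V_DS = 0.143 V (the root below V_ov).
I_D = (3.25 − 0.143) / 6.29 = 0.494 mA.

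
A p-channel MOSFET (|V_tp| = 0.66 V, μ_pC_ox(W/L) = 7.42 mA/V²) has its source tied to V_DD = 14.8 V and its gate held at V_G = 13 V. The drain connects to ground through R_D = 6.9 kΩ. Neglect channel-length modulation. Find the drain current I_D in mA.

V_SG = V_DD − V_G = 14.8 − 13 = 1.8 V, so V_ov = 1.8 − 0.66 = 1.14 V.
Assume saturation: I_D = ½ k_p V_ov² = 0.5 × 7.42 × 1.14² = 4.82 mA, giving V_SD = V_DD − I_D R_D = 14.8 − 4.82 × 6.9 = -18.5 V.
But -18.5 V < V_ov = 1.14 V, so the device is actually in triode.
In triode I_D = k_p[V_ov V_SD − ½ V_SD²] and I_D = (V_DD − V_SD)/R_D. Equating: 25.6 V_SD² − 59.37 V_SD + 14.8 = 0, giving V_SD = 0.284 V (the root below V_ov).
I_D = (14.8 − 0.284) / 6.9 = 2.1 mA.

I_D = 2.10 mA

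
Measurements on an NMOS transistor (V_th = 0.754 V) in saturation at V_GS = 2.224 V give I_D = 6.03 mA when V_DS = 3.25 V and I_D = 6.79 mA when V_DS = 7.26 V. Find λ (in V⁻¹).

λ = 0.0350 V⁻¹

With V_GS fixed, I_D ∝ (1 + λ V_DS) in saturation, so I_D2/I_D1 = (1 + λ V_DS2)/(1 + λ V_DS1).
6.79/6.03 = 1.126 = (1 + 7.26 λ)/(1 + 3.25 λ).
Solving: λ (I_D1 V_DS2 − I_D2 V_DS1) = I_D2 − I_D1, so λ = (6.79 − 6.03) / (6.03 × 7.26 − 6.79 × 3.25) = 0.76 / 21.7 = 0.035 V⁻¹.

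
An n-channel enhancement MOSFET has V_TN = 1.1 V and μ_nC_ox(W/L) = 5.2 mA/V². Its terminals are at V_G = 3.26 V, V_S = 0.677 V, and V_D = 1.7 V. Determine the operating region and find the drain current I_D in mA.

V_GS = V_G − V_S = 3.26 − 0.677 = 2.58 V; V_DS = V_D − V_S = 1.7 − 0.677 = 1.02 V.
V_ov = V_GS − V_TN = 2.58 − 1.1 = 1.48 V.
Since V_DS = 1.02 V < V_ov = 1.48 V, the device is in the triode region.
I_D = k_n [V_ov · V_DS − ½ V_DS²] = 5.2 × [1.48 × 1.02 − 0.5 × 1.02²] = 5.17 mA.

Triode; I_D = 5.17 mA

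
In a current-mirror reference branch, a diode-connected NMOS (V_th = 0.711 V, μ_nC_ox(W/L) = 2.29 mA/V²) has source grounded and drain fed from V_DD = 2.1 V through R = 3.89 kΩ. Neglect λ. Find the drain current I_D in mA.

I_D = 0.239 mA

With gate tied to drain, V_GS = V_DS ≥ V_GS − V_th, so the device is in saturation.
KCL at the drain: ½ k_n (V_GS − V_th)² = (V_DD − V_GS)/R.
Let x = V_GS − 0.711. Then 4.45 x² + x − 1.389 = 0, giving x = 0.457 V (positive root), so V_GS = 1.17 V.
I_D = (V_DD − V_GS)/R = (2.1 − 1.17) / 3.89 = 0.239 mA.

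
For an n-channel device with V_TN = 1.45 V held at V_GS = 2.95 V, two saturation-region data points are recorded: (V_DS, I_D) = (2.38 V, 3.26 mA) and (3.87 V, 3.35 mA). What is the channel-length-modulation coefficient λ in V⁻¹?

λ = 0.0194 V⁻¹

With V_GS fixed, I_D ∝ (1 + λ V_DS) in saturation, so I_D2/I_D1 = (1 + λ V_DS2)/(1 + λ V_DS1).
3.35/3.26 = 1.028 = (1 + 3.87 λ)/(1 + 2.38 λ).
Solving: λ (I_D1 V_DS2 − I_D2 V_DS1) = I_D2 − I_D1, so λ = (3.35 − 3.26) / (3.26 × 3.87 − 3.35 × 2.38) = 0.09 / 4.64 = 0.0194 V⁻¹.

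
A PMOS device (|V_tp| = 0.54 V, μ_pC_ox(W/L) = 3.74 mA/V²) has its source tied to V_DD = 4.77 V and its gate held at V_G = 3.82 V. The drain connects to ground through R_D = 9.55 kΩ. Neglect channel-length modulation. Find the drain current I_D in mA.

V_SG = V_DD − V_G = 4.77 − 3.82 = 0.95 V, so V_ov = 0.95 − 0.54 = 0.41 V.
Assume saturation: I_D = ½ k_p V_ov² = 0.5 × 3.74 × 0.41² = 0.314 mA, giving V_SD = V_DD − I_D R_D = 4.77 − 0.314 × 9.55 = 1.77 V.
V_SD = 1.77 V ≥ V_ov = 0.41 V, confirming saturation.

I_D = 0.314 mA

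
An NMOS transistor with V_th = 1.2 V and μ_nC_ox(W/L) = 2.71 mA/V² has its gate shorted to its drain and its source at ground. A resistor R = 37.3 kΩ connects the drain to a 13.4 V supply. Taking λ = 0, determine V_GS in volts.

With gate tied to drain, V_GS = V_DS ≥ V_GS − V_th, so the device is in saturation.
KCL at the drain: ½ k_n (V_GS − V_th)² = (V_DD − V_GS)/R.
Let x = V_GS − 1.2. Then 50.5 x² + x − 12.2 = 0, giving x = 0.482 V (positive root), so V_GS = 1.68 V.
I_D = (V_DD − V_GS)/R = (13.4 − 1.68) / 37.3 = 0.314 mA.

V_GS = 1.68 V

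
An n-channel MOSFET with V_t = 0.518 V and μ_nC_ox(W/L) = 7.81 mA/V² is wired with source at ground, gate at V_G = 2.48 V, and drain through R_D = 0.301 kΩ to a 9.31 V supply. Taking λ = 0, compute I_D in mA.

V_GS = V_G = 2.48 V, so V_ov = 2.48 − 0.518 = 1.96 V.
Assume saturation: I_D = ½ k_n V_ov² = 0.5 × 7.81 × 1.96² = 15 mA, giving V_DS = V_DD − I_D R_D = 9.31 − 15 × 0.301 = 4.79 V.
V_DS = 4.79 V ≥ V_ov = 1.96 V, confirming saturation.

I_D = 15.0 mA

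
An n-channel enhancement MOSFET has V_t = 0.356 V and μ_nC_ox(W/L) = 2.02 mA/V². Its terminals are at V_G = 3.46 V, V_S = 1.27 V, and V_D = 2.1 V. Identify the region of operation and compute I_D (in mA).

Triode; I_D = 2.38 mA

V_GS = V_G − V_S = 3.46 − 1.27 = 2.19 V; V_DS = V_D − V_S = 2.1 − 1.27 = 0.83 V.
V_ov = V_GS − V_t = 2.19 − 0.356 = 1.83 V.
Since V_DS = 0.83 V < V_ov = 1.83 V, the device is in the triode region.
I_D = k_n [V_ov · V_DS − ½ V_DS²] = 2.02 × [1.83 × 0.83 − 0.5 × 0.83²] = 2.38 mA.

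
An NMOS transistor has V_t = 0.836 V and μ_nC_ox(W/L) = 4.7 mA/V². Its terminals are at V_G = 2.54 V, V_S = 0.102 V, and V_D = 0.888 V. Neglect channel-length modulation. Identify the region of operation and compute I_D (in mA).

Triode; I_D = 4.47 mA

V_GS = V_G − V_S = 2.54 − 0.102 = 2.44 V; V_DS = V_D − V_S = 0.888 − 0.102 = 0.786 V.
V_ov = V_GS − V_t = 2.44 − 0.836 = 1.6 V.
Since V_DS = 0.786 V < V_ov = 1.6 V, the device is in the triode region.
I_D = k_n [V_ov · V_DS − ½ V_DS²] = 4.7 × [1.6 × 0.786 − 0.5 × 0.786²] = 4.47 mA.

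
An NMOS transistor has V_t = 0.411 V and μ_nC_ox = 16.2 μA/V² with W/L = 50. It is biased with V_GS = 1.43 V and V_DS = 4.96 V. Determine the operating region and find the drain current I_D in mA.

k_n = μ_nC_ox · (W/L) = 0.81 mA/V².
V_ov = V_GS − V_t = 1.43 − 0.411 = 1.02 V.
Since V_DS = 4.96 V ≥ V_ov = 1.02 V, the device is in saturation.
I_D = ½ k_n V_ov² = 0.5 × 0.81 × 1.02² = 0.421 mA.

Saturation; I_D = 0.421 mA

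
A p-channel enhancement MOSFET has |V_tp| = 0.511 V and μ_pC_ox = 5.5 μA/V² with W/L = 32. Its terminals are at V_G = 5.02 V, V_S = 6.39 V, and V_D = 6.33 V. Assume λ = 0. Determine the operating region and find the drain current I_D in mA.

V_SG = V_S − V_G = 6.39 − 5.02 = 1.37 V; V_SD = V_S − V_D = 6.39 − 6.33 = 0.06 V.
k_p = μ_pC_ox · (W/L) = 0.176 mA/V².
V_ov = V_SG − |V_tp| = 1.37 − 0.511 = 0.859 V.
Since V_SD = 0.06 V < V_ov = 0.859 V, the device is in the triode region.
I_D = k_p [V_ov · V_SD − ½ V_SD²] = 0.176 × [0.859 × 0.06 − 0.5 × 0.06²] = 0.00875 mA.

Triode; I_D = 0.00875 mA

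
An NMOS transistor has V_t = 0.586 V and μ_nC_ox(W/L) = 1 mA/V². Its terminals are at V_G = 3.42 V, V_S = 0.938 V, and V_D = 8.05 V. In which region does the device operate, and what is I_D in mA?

Saturation; I_D = 1.80 mA

V_GS = V_G − V_S = 3.42 − 0.938 = 2.48 V; V_DS = V_D − V_S = 8.05 − 0.938 = 7.11 V.
V_ov = V_GS − V_t = 2.48 − 0.586 = 1.9 V.
Since V_DS = 7.11 V ≥ V_ov = 1.9 V, the device is in saturation.
I_D = ½ k_n V_ov² = 0.5 × 1 × 1.9² = 1.8 mA.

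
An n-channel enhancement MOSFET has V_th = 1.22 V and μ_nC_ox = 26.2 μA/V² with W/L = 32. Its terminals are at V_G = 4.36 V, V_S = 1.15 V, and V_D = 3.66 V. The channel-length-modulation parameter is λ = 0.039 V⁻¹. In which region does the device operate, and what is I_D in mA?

V_GS = V_G − V_S = 4.36 − 1.15 = 3.21 V; V_DS = V_D − V_S = 3.66 − 1.15 = 2.51 V.
k_n = μ_nC_ox · (W/L) = 0.8384 mA/V².
V_ov = V_GS − V_th = 3.21 − 1.22 = 1.99 V.
Since V_DS = 2.51 V ≥ V_ov = 1.99 V, the device is in saturation.
I_D = ½ k_n V_ov² (1 + λ V_DS) = 0.5 × 0.8384 × 1.99² × (1 + 0.039 × 2.51) = 1.82 mA.

Saturation; I_D = 1.82 mA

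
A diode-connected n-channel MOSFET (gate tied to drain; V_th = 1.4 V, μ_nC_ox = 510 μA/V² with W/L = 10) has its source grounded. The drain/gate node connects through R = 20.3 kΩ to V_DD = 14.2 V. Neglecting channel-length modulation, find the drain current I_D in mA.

With gate tied to drain, V_GS = V_DS ≥ V_GS − V_th, so the device is in saturation.
k_n = μ_nC_ox · (W/L) = 5.1 mA/V².
KCL at the drain: ½ k_n (V_GS − V_th)² = (V_DD − V_GS)/R.
Let x = V_GS − 1.4. Then 51.8 x² + x − 12.8 = 0, giving x = 0.488 V (positive root), so V_GS = 1.89 V.
I_D = (V_DD − V_GS)/R = (14.2 − 1.89) / 20.3 = 0.607 mA.

I_D = 0.607 mA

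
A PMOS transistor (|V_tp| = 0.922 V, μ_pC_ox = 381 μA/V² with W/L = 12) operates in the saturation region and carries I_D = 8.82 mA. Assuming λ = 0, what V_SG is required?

V_SG = 2.89 V

k_p = μ_pC_ox · (W/L) = 4.572 mA/V².
In saturation I_D = ½ k_p (V_SG − |V_tp|)², so V_SG − |V_tp| = √(2 I_D / k_p) = √(2 × 8.82 / 4.572) = 1.96 V.
V_SG = 0.922 + 1.96 = 2.89 V.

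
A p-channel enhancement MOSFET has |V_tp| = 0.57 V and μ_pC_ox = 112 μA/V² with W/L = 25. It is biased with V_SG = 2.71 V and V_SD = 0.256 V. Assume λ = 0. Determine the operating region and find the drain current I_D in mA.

k_p = μ_pC_ox · (W/L) = 2.8 mA/V².
V_ov = V_SG − |V_tp| = 2.71 − 0.57 = 2.14 V.
Since V_SD = 0.256 V < V_ov = 2.14 V, the device is in the triode region.
I_D = k_p [V_ov · V_SD − ½ V_SD²] = 2.8 × [2.14 × 0.256 − 0.5 × 0.256²] = 1.44 mA.

Triode; I_D = 1.44 mA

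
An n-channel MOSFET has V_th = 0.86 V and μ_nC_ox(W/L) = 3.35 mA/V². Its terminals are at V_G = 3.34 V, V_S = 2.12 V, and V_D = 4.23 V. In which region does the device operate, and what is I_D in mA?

Saturation; I_D = 0.217 mA

V_GS = V_G − V_S = 3.34 − 2.12 = 1.22 V; V_DS = V_D − V_S = 4.23 − 2.12 = 2.11 V.
V_ov = V_GS − V_th = 1.22 − 0.86 = 0.36 V.
Since V_DS = 2.11 V ≥ V_ov = 0.36 V, the device is in saturation.
I_D = ½ k_n V_ov² = 0.5 × 3.35 × 0.36² = 0.217 mA.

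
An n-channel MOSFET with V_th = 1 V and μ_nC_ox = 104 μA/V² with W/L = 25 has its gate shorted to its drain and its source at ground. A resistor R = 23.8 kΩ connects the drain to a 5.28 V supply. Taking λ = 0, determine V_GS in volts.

V_GS = 1.36 V

With gate tied to drain, V_GS = V_DS ≥ V_GS − V_th, so the device is in saturation.
k_n = μ_nC_ox · (W/L) = 2.6 mA/V².
KCL at the drain: ½ k_n (V_GS − V_th)² = (V_DD − V_GS)/R.
Let x = V_GS − 1. Then 30.9 x² + x − 4.28 = 0, giving x = 0.356 V (positive root), so V_GS = 1.36 V.
I_D = (V_DD − V_GS)/R = (5.28 − 1.36) / 23.8 = 0.165 mA.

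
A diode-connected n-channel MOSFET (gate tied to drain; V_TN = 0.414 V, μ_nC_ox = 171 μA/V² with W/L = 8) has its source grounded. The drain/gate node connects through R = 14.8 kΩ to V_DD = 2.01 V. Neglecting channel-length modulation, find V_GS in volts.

With gate tied to drain, V_GS = V_DS ≥ V_GS − V_TN, so the device is in saturation.
k_n = μ_nC_ox · (W/L) = 1.368 mA/V².
KCL at the drain: ½ k_n (V_GS − V_TN)² = (V_DD − V_GS)/R.
Let x = V_GS − 0.414. Then 10.1 x² + x − 1.596 = 0, giving x = 0.351 V (positive root), so V_GS = 0.765 V.
I_D = (V_DD − V_GS)/R = (2.01 − 0.765) / 14.8 = 0.0841 mA.

V_GS = 0.765 V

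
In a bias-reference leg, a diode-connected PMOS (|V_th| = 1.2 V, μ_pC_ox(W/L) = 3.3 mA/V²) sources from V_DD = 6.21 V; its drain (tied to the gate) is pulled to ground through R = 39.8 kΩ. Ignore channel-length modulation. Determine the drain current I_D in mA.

With gate tied to drain, V_SG = V_SD ≥ V_SG − |V_th|, so the device is in saturation.
KCL at the drain: ½ k_p (V_SG − |V_th|)² = (V_DD − V_SG)/R.
Let x = V_SG − 1.2. Then 65.7 x² + x − 5.01 = 0, giving x = 0.269 V (positive root), so V_SG = 1.47 V.
I_D = (V_DD − V_SG)/R = (6.21 − 1.47) / 39.8 = 0.119 mA.

I_D = 0.119 mA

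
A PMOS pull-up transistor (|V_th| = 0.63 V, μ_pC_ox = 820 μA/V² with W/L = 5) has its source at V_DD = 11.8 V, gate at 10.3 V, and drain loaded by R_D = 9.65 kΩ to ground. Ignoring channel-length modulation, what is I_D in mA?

V_SG = V_DD − V_G = 11.8 − 10.3 = 1.5 V, so V_ov = 1.5 − 0.63 = 0.87 V.
k_p = μ_pC_ox · (W/L) = 4.1 mA/V².
Assume saturation: I_D = ½ k_p V_ov² = 0.5 × 4.1 × 0.87² = 1.55 mA, giving V_SD = V_DD − I_D R_D = 11.8 − 1.55 × 9.65 = -3.17 V.
But -3.17 V < V_ov = 0.87 V, so the device is actually in triode.
In triode I_D = k_p[V_ov V_SD − ½ V_SD²] and I_D = (V_DD − V_SD)/R_D. Equating: 19.8 V_SD² − 35.42 V_SD + 11.8 = 0, giving V_SD = 0.442 V (the root below V_ov).
I_D = (11.8 − 0.442) / 9.65 = 1.18 mA.

I_D = 1.18 mA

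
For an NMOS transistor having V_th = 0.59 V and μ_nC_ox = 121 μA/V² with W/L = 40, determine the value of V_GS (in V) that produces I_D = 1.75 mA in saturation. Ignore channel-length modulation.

V_GS = 1.44 V

k_n = μ_nC_ox · (W/L) = 4.84 mA/V².
In saturation I_D = ½ k_n (V_GS − V_th)², so V_GS − V_th = √(2 I_D / k_n) = √(2 × 1.75 / 4.84) = 0.85 V.
V_GS = 0.59 + 0.85 = 1.44 V.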